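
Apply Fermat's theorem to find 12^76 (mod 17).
By Fermat: 12^{16} ≡ 1 (mod 17). 76 = 4×16 + 12. So 12^{76} ≡ 12^{12} ≡ 4 (mod 17)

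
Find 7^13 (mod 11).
Using Fermat: 7^{10} ≡ 1 (mod 11). 13 ≡ 3 (mod 10). So 7^{13} ≡ 7^{3} ≡ 2 (mod 11)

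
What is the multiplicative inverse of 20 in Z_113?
17

Using Extended Euclidean Algorithm:
gcd(20, 113) = 1
Bezout coefficients: 20 × 17 + 113 × -3 = 1
So 20 × 17 ≡ 1 (mod 113)
The inverse is 17 mod 113 = 17
Verification: 20 × 17 = 340 = 3 × 113 + 1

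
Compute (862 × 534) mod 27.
12

(862 × 534) = 460308
460308 mod 27 = 12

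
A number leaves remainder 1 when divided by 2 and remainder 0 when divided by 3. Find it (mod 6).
M = 2 × 3 = 6. M₁ = 3, y₁ ≡ 1 (mod 2). M₂ = 2, y₂ ≡ 2 (mod 3). r = 1×3×1 + 0×2×2 ≡ 3 (mod 6)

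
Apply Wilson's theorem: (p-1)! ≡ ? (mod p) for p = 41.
By Wilson's theorem, (40)! ≡ -1 ≡ 40 (mod 41)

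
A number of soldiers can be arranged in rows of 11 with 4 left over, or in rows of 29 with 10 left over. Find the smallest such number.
M = 11 × 29 = 319. M₁ = 29, y₁ ≡ 8 (mod 11). M₂ = 11, y₂ ≡ 8 (mod 29). t = 4×29×8 + 10×11×8 ≡ 213 (mod 319). The smallest positive such number is 213.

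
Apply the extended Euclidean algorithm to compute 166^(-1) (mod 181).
Extended GCD: 166(12) + 181(-11) = 1. So 166^(-1) ≡ 12 ≡ 12 (mod 181). Verify: 166 × 12 = 1992 ≡ 1 (mod 181)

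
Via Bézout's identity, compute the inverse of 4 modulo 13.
Extended GCD: 4(-3) + 13(1) = 1. So 4^(-1) ≡ 10 ≡ 10 (mod 13). Verify: 4 × 10 = 40 ≡ 1 (mod 13)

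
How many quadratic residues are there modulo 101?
For prime 101, there are (p-1)/2 = (101-1)/2 = 50 quadratic residues (excluding 0).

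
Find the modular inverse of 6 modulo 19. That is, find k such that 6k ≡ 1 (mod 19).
16

Using Extended Euclidean Algorithm:
gcd(6, 19) = 1
Bezout coefficients: 6 × -3 + 19 × 1 = 1
So 6 × -3 ≡ 1 (mod 19)
The inverse is -3 mod 19 = 16
Verification: 6 × 16 = 96 = 5 × 19 + 1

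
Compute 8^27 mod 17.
Using Fermat: 8^{16} ≡ 1 (mod 17). 27 ≡ 11 (mod 16). So 8^{27} ≡ 8^{11} ≡ 2 (mod 17)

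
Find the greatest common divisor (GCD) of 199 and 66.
1

Using the Euclidean algorithm:
199 = 3 × 66 + 1
66 = 66 × 1 + 0

GCD(199, 66) = 1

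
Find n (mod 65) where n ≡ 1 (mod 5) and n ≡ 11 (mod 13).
M = 5 × 13 = 65. M₁ = 13, y₁ ≡ 2 (mod 5). M₂ = 5, y₂ ≡ 8 (mod 13). n = 1×13×2 + 11×5×8 ≡ 11 (mod 65)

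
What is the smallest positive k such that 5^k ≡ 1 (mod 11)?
Powers of 5 mod 11: 5^1≡5, 5^2≡3, 5^3≡4, 5^4≡9, 5^5≡1. Order = 5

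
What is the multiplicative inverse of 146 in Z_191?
146^(-1) ≡ 174 (mod 191). Verification: 146 × 174 = 25404 ≡ 1 (mod 191)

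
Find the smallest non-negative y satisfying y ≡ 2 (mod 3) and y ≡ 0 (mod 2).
M = 3 × 2 = 6. M₁ = 2, y₁ ≡ 2 (mod 3). M₂ = 3, y₂ ≡ 1 (mod 2). y = 2×2×2 + 0×3×1 ≡ 2 (mod 6)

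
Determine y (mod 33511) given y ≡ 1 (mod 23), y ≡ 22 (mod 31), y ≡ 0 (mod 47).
15181

Using the Chinese Remainder Theorem:
M = product of moduli = 33511
For equation 1: M_1 = 1457, 1457 ≡ 8 (mod 23), inverse of 1457 mod 23 is 3 (check: 8 × 3 = 24 ≡ 1 (mod 23))
For equation 2: M_2 = 1081, 1081 ≡ 27 (mod 31), inverse of 1081 mod 31 is 23 (check: 27 × 23 = 621 ≡ 1 (mod 31))
For equation 3: M_3 = 713, 713 ≡ 8 (mod 47), inverse of 713 mod 47 is 6 (check: 8 × 6 = 48 ≡ 1 (mod 47))
Combine: y ≡ Σ r_i×M_i×(M_i⁻¹ mod m_i) = 1×1457×3 + 22×1081×23 + 0×713×6 = 4371 + 546986 + 0 = 551357
551357 mod 33511 = 15181
y ≡ 15181 (mod 33511)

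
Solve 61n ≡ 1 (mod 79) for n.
57

Using Extended Euclidean Algorithm:
gcd(61, 79) = 1
Bezout coefficients: 61 × -22 + 79 × 17 = 1
So 61 × -22 ≡ 1 (mod 79)
The inverse is -22 mod 79 = 57
Verification: 61 × 57 = 3477 = 44 × 79 + 1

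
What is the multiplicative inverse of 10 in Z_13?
10^(-1) ≡ 4 (mod 13). Verification: 10 × 4 = 40 ≡ 1 (mod 13)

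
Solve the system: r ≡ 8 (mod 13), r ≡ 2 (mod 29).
M = 13 × 29 = 377. M₁ = 29, y₁ ≡ 9 (mod 13). M₂ = 13, y₂ ≡ 9 (mod 29). r = 8×29×9 + 2×13×9 ≡ 60 (mod 377)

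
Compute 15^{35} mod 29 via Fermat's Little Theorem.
17

By Fermat's Little Theorem, a^(p-1) ≡ 1 (mod p) for prime p and gcd(a, p) = 1
Here p = 29, so 15^28 ≡ 1 (mod 29)
We can reduce the exponent: 35 mod 28 = 7
So 15^35 ≡ 15^7 (mod 29)
Computing: 15^7 mod 29 = 17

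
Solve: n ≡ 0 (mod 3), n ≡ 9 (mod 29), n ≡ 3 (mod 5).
M = 3 × 29 × 5 = 435. M₁ = 145, y₁ ≡ 1 (mod 3). M₂ = 15, y₂ ≡ 2 (mod 29). M₃ = 87, y₃ ≡ 3 (mod 5). n = 0×145×1 + 9×15×2 + 3×87×3 ≡ 183 (mod 435)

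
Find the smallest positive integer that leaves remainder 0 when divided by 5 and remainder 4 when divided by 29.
M = 5 × 29 = 145. M₁ = 29, y₁ ≡ 4 (mod 5). M₂ = 5, y₂ ≡ 6 (mod 29). z = 0×29×4 + 4×5×6 ≡ 120 (mod 145). The smallest positive such number is 120.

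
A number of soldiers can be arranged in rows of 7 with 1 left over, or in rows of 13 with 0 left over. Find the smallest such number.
M = 7 × 13 = 91. M₁ = 13, y₁ ≡ 6 (mod 7). M₂ = 7, y₂ ≡ 2 (mod 13). z = 1×13×6 + 0×7×2 ≡ 78 (mod 91). The smallest positive such number is 78.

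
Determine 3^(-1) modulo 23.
3^(-1) ≡ 8 (mod 23). Verification: 3 × 8 = 24 ≡ 1 (mod 23)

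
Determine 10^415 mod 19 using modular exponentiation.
Using Fermat: 10^{18} ≡ 1 (mod 19). 415 ≡ 1 (mod 18). So 10^{415} ≡ 10^{1} ≡ 10 (mod 19)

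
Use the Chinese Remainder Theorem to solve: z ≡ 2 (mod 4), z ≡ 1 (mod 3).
M = 4 × 3 = 12. M₁ = 3, y₁ ≡ 3 (mod 4). M₂ = 4, y₂ ≡ 1 (mod 3). z = 2×3×3 + 1×4×1 ≡ 10 (mod 12)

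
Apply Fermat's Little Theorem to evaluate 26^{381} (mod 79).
67

By Fermat's Little Theorem, a^(p-1) ≡ 1 (mod p) for prime p and gcd(a, p) = 1
Here p = 79, so 26^78 ≡ 1 (mod 79)
We can reduce the exponent: 381 mod 78 = 69
So 26^381 ≡ 26^69 (mod 79)
Computing: 26^69 mod 79 = 67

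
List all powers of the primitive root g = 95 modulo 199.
g^1, g^2, ..., g^{198} mod 199: {95, 70, 83, 124, 39, 123, 143, 53, 60, 128, 21, 5, 77, 151, 17, 23, 195, 18, 118, 66, 101, 43, 105, 25, 186, 158, 85, 115, 179, 90, 192, 131, 107, 16, 127, 125, 134, 193, 27, 177, 99, 52, 164, 58, 137, 80, 38, 28, 73, 169, 135, 89, 97, 61, 24, 91, 88, 2, 190, 140, 166, 49, 78, 47, 87, 106, 120, 57, 42, 10, 154, 103, 34, 46, 191, 36, 37, 132, 3, 86, 11, 50, 173, 117, 170, 31, 159, 180, 185, 63, 15, 32, 55, 51, 69, 187, 54, 155, 198, 104, 129, 116, 75, 160, 76, 56, 146, 139, 71, 178, 194, 122, 48, 182, 176, 4, 181, 81, 133, 98, 156, 94, 174, 13, 41, 114, 84, 20, 109, 7, 68, 92, 183, 72, 74, 65, 6, 172, 22, 100, 147, 35, 141, 62, 119, 161, 171, 126, 30, 64, 110, 102, 138, 175, 108, 111, 197, 9, 59, 33, 150, 121, 152, 112, 93, 79, 142, 157, 189, 45, 96, 165, 153, 8, 163, 162, 67, 196, 113, 188, 149, 26, 82, 29, 168, 40, 19, 14, 136, 184, 167, 144, 148, 130, 12, 145, 44, 1}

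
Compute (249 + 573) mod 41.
2

(249 + 573) = 822
822 mod 41 = 2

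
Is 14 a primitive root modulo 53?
Yes

To verify, check if 14^(52/q) ≢ 1 (mod 53) for each prime divisor q of 52
Divisors of 52 = 52: [1, 2, 4, 13, 26, 52]
  14^(52/2) = 14^26 ≡ 52 (mod 53)
  14^(52/13) = 14^4 ≡ 44 (mod 53)
Conclusion: 14 is a primitive root modulo 53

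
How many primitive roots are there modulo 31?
8

The number of primitive roots modulo p is φ(p-1) = φ(30)
φ(30) = 8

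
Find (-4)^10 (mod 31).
(-4) ≡ 27 (mod 31). 10 = 8 + 2 (binary 1010). Repeated squaring mod 31: 27^1 ≡ 27; 27^2 ≡ 27² = 729 ≡ 16; 27^4 ≡ 16² = 256 ≡ 8; 27^8 ≡ 8² = 64 ≡ 2. Multiply: (-4)^10 ≡ 27^8 × 27^2 ≡ 2 × 16 (mod 31): 2 × 16 = 32 ≡ 1. So (-4)^10 ≡ 1 (mod 31).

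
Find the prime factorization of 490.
2 × 5 × 7^2

Divide by primes starting from smallest:
490 ÷ 2 = 245
245 ÷ 5 = 49
49 ÷ 7 = 7
7 ÷ 7 = 1

490 = 2 × 5 × 7^2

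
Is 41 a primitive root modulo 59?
No

To verify, check if 41^(58/q) ≢ 1 (mod 59) for each prime divisor q of 58
Divisors of 58 = 58: [1, 2, 29, 58]
  41^(58/2) = 41^29 ≡ 1 (mod 59)
  41^(58/29) = 41^2 ≡ 29 (mod 59)
Conclusion: 41 is not a primitive root modulo 59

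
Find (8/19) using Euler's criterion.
(8/19) = 8^{9} mod 19 = -1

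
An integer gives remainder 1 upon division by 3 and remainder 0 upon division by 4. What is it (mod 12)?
M = 3 × 4 = 12. M₁ = 4, y₁ ≡ 1 (mod 3). M₂ = 3, y₂ ≡ 3 (mod 4). x = 1×4×1 + 0×3×3 ≡ 4 (mod 12). The smallest positive such number is 4.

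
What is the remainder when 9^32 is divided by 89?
Using repeated squaring. 32 = 32 (binary 100000). Repeated squaring mod 89: 9^1 ≡ 9; 9^2 ≡ 9² = 81 ≡ 81; 9^4 ≡ 81² = 6561 ≡ 64; 9^8 ≡ 64² = 4096 ≡ 2; 9^16 ≡ 2² = 4 ≡ 4; 9^32 ≡ 4² = 16 ≡ 16. So 9^32 ≡ 16 (mod 89).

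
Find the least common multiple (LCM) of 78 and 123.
3198

First find GCD(78, 123) using the Euclidean algorithm:
78 = 0 × 123 + 78
123 = 1 × 78 + 45
78 = 1 × 45 + 33
45 = 1 × 33 + 12
33 = 2 × 12 + 9
12 = 1 × 9 + 3
9 = 3 × 3 + 0
GCD(78, 123) = 3

LCM formula: LCM(a, b) = (a × b) / GCD(a, b)
LCM(78, 123) = (78 × 123) / 3
LCM(78, 123) = 9594 / 3
LCM(78, 123) = 3198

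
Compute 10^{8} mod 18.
10

Using successive squaring:
Binary expansion of 8: 1000
Powers of 10 mod 18 (each is the square of the previous):
  10^1 ≡ 10 (mod 18)
  10^2 ≡ 10² = 100 ≡ 10 (mod 18)
  10^4 ≡ 10² = 100 ≡ 10 (mod 18)
  10^8 ≡ 10² = 100 ≡ 10 (mod 18)
8 is a power of 2, so 10^8 is the last square: ≡ 10 (mod 18)
Result: 10^8 ≡ 10 (mod 18)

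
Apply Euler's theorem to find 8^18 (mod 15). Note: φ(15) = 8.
By Euler: 8^{8} ≡ 1 (mod 15) since gcd(8, 15) = 1. 18 = 2×8 + 2. So 8^{18} ≡ 8^{2} ≡ 4 (mod 15)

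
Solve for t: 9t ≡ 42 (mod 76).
30

Since gcd(9, 76) = 1 divides 42, a solution exists.
Multiply both sides by the inverse of 9 mod 76:
  9^(-1) mod 76 = 17
  x ≡ 17 × 42 ≡ 714 ≡ 30 (mod 76)
Verification: 9 × 30 = 270 = 3 × 76 + 42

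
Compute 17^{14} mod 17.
0

Using successive squaring:
Binary expansion of 14: 1110
Powers of 17 mod 17 (each is the square of the previous):
  17^1 ≡ 0 (mod 17)
  17^2 ≡ 0² = 0 ≡ 0 (mod 17)
  17^4 ≡ 0² = 0 ≡ 0 (mod 17)
  17^8 ≡ 0² = 0 ≡ 0 (mod 17)
14 = 8 + 4 + 2, so 17^14 = 17^8 × 17^4 × 17^2 ≡ 0 × 0 × 0 (mod 17)
Multiplying step by step:
  0 × 0 = 0 ≡ 0 (mod 17)
  0 × 0 = 0 ≡ 0 (mod 17)
Result: 17^14 ≡ 0 (mod 17)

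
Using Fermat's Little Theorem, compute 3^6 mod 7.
By Fermat's Little Theorem, 3^{6} ≡ 1 (mod 7) since 7 is prime and gcd(3, 7) = 1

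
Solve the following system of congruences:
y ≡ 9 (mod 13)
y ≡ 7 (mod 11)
139

Using the Chinese Remainder Theorem:
M = product of moduli = 143
For equation 1: M_1 = 11, 11 ≡ 11 (mod 13), inverse of 11 mod 13 is 6 (check: 11 × 6 = 66 ≡ 1 (mod 13))
For equation 2: M_2 = 13, 13 ≡ 2 (mod 11), inverse of 13 mod 11 is 6 (check: 2 × 6 = 12 ≡ 1 (mod 11))
Combine: y ≡ Σ r_i×M_i×(M_i⁻¹ mod m_i) = 9×11×6 + 7×13×6 = 594 + 546 = 1140
1140 mod 143 = 139
y ≡ 139 (mod 143)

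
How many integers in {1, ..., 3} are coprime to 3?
2

Prime factorization: 3 = 3
Using the formula φ(n) = n × Π(1 - 1/p) for each prime factor p:
φ(3) = 3 × (1 - 1/3)
φ(3) = 2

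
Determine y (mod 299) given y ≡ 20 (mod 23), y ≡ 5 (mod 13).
135

Using the Chinese Remainder Theorem:
M = product of moduli = 299
For equation 1: M_1 = 13, 13 ≡ 13 (mod 23), inverse of 13 mod 23 is 16 (check: 13 × 16 = 208 ≡ 1 (mod 23))
For equation 2: M_2 = 23, 23 ≡ 10 (mod 13), inverse of 23 mod 13 is 4 (check: 10 × 4 = 40 ≡ 1 (mod 13))
Combine: y ≡ Σ r_i×M_i×(M_i⁻¹ mod m_i) = 20×13×16 + 5×23×4 = 4160 + 460 = 4620
4620 mod 299 = 135
y ≡ 135 (mod 299)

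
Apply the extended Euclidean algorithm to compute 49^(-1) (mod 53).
Extended GCD: 49(13) + 53(-12) = 1. So 49^(-1) ≡ 13 ≡ 13 (mod 53). Verify: 49 × 13 = 637 ≡ 1 (mod 53)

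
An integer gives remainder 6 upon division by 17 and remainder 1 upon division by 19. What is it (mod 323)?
M = 17 × 19 = 323. M₁ = 19, y₁ ≡ 9 (mod 17). M₂ = 17, y₂ ≡ 9 (mod 19). r = 6×19×9 + 1×17×9 ≡ 210 (mod 323). The smallest positive such number is 210.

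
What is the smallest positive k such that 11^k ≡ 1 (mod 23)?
Powers of 11 mod 23: 11^1≡11, 11^2≡6, 11^3≡20, 11^4≡13, 11^5≡5, 11^6≡9, 11^7≡7, 11^8≡8, 11^9≡19, 11^10≡2, 11^11≡22, 11^12≡12, 11^13≡17, 11^14≡3, 11^15≡10, 11^16≡18, 11^17≡14, 11^18≡16, 11^19≡15, 11^20≡4, 11^21≡21, 11^22≡1. Order = 22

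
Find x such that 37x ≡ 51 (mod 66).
21

Since gcd(37, 66) = 1 divides 51, a solution exists.
Multiply both sides by the inverse of 37 mod 66:
  37^(-1) mod 66 = 25
  x ≡ 25 × 51 ≡ 1275 ≡ 21 (mod 66)
Verification: 37 × 21 = 777 = 11 × 66 + 51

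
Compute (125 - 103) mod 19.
3

(125 - 103) = 22
22 mod 19 = 3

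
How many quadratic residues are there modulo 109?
For prime 109, there are (p-1)/2 = (109-1)/2 = 54 quadratic residues (excluding 0).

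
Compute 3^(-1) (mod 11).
4

Using Extended Euclidean Algorithm:
gcd(3, 11) = 1
Bezout coefficients: 3 × 4 + 11 × -1 = 1
So 3 × 4 ≡ 1 (mod 11)
The inverse is 4 mod 11 = 4
Verification: 3 × 4 = 12 = 1 × 11 + 1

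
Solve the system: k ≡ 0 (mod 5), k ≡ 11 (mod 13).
M = 5 × 13 = 65. M₁ = 13, y₁ ≡ 2 (mod 5). M₂ = 5, y₂ ≡ 8 (mod 13). k = 0×13×2 + 11×5×8 ≡ 50 (mod 65)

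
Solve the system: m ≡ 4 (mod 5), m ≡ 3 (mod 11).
M = 5 × 11 = 55. M₁ = 11, y₁ ≡ 1 (mod 5). M₂ = 5, y₂ ≡ 9 (mod 11). m = 4×11×1 + 3×5×9 ≡ 14 (mod 55)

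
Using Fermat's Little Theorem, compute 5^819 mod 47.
By Fermat: 5^{46} ≡ 1 (mod 47). 819 ≡ 37 (mod 46). So 5^{819} ≡ 5^{37} ≡ 20 (mod 47)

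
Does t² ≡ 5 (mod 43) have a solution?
By Euler's criterion: 5^{21} ≡ 42 (mod 43). Since this equals -1 (≡ 42), 5 is not a QR.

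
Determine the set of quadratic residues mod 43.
QRs mod 43: {1, 4, 6, 9, 10, 11, 13, 14, 15, 16, 17, 21, 23, 24, 25, 31, 35, 36, 38, 40, 41}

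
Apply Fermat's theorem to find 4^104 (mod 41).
By Fermat: 4^{40} ≡ 1 (mod 41). 104 = 2×40 + 24. So 4^{104} ≡ 4^{24} ≡ 10 (mod 41)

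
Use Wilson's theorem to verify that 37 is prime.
(36)! mod 37 = 36. Since this equals -1 (mod 37), Wilson confirms 37 is prime.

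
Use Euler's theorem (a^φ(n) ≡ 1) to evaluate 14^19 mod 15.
By Euler: 14^{8} ≡ 1 (mod 15) since gcd(14, 15) = 1. 19 = 2×8 + 3. So 14^{19} ≡ 14^{3} ≡ 14 (mod 15)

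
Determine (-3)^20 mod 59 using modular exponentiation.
Using repeated squaring. (-3) ≡ 56 (mod 59). 20 = 16 + 4 (binary 10100). Repeated squaring mod 59: 56^1 ≡ 56; 56^2 ≡ 56² = 3136 ≡ 9; 56^4 ≡ 9² = 81 ≡ 22; 56^8 ≡ 22² = 484 ≡ 12; 56^16 ≡ 12² = 144 ≡ 26. Multiply: (-3)^20 ≡ 56^16 × 56^4 ≡ 26 × 22 (mod 59): 26 × 22 = 572 ≡ 41. So (-3)^20 ≡ 41 (mod 59).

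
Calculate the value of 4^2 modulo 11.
2 = 2 (binary 10). Repeated squaring mod 11: 4^1 ≡ 4; 4^2 ≡ 4² = 16 ≡ 5. So 4^2 ≡ 5 (mod 11).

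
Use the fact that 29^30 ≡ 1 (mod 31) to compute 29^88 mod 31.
By Fermat: 29^{30} ≡ 1 (mod 31). 88 = 2×30 + 28. So 29^{88} ≡ 29^{28} ≡ 8 (mod 31)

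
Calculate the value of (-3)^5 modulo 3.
(-3) ≡ 0 (mod 3). 5 = 4 + 1 (binary 101). Repeated squaring mod 3: 0^1 ≡ 0; 0^2 ≡ 0² = 0 ≡ 0; 0^4 ≡ 0² = 0 ≡ 0. Multiply: (-3)^5 ≡ 0^4 × 0^1 ≡ 0 × 0 (mod 3): 0 × 0 = 0 ≡ 0. So (-3)^5 ≡ 0 (mod 3).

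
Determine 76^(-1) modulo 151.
76^(-1) ≡ 2 (mod 151). Verification: 76 × 2 = 152 ≡ 1 (mod 151)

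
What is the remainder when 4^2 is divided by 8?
2 = 2 (binary 10). Repeated squaring mod 8: 4^1 ≡ 4; 4^2 ≡ 4² = 16 ≡ 0. So 4^2 ≡ 0 (mod 8).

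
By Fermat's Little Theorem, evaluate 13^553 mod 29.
By Fermat: 13^{28} ≡ 1 (mod 29). 553 ≡ 21 (mod 28). So 13^{553} ≡ 13^{21} ≡ 28 (mod 29)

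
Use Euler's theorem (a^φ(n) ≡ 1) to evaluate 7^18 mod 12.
By Euler: 7^{4} ≡ 1 (mod 12) since gcd(7, 12) = 1. 18 = 4×4 + 2. So 7^{18} ≡ 7^{2} ≡ 1 (mod 12)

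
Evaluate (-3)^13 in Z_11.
Using Fermat: (-3)^{10} ≡ 1 (mod 11). 13 ≡ 3 (mod 10). So (-3)^{13} ≡ (-3)^{3} ≡ 6 (mod 11)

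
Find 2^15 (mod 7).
Using Fermat: 2^{6} ≡ 1 (mod 7). 15 ≡ 3 (mod 6). So 2^{15} ≡ 2^{3} ≡ 1 (mod 7)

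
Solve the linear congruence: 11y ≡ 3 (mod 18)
15

Since gcd(11, 18) = 1 divides 3, a solution exists.
Multiply both sides by the inverse of 11 mod 18:
  11^(-1) mod 18 = 5
  x ≡ 5 × 3 ≡ 15 ≡ 15 (mod 18)
Verification: 11 × 15 = 165 = 9 × 18 + 3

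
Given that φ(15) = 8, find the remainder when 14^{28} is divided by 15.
By Euler: 14^{8} ≡ 1 (mod 15) since gcd(14, 15) = 1. 28 = 3×8 + 4. So 14^{28} ≡ 14^{4} ≡ 1 (mod 15)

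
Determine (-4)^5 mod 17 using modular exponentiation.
(-4) ≡ 13 (mod 17). 5 = 4 + 1 (binary 101). Repeated squaring mod 17: 13^1 ≡ 13; 13^2 ≡ 13² = 169 ≡ 16; 13^4 ≡ 16² = 256 ≡ 1. Multiply: (-4)^5 ≡ 13^4 × 13^1 ≡ 1 × 13 (mod 17): 1 × 13 = 13 ≡ 13. So (-4)^5 ≡ 13 (mod 17).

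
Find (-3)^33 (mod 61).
Using repeated squaring. (-3) ≡ 58 (mod 61). 33 = 32 + 1 (binary 100001). Repeated squaring mod 61: 58^1 ≡ 58; 58^2 ≡ 58² = 3364 ≡ 9; 58^4 ≡ 9² = 81 ≡ 20; 58^8 ≡ 20² = 400 ≡ 34; 58^16 ≡ 34² = 1156 ≡ 58; 58^32 ≡ 58² = 3364 ≡ 9. Multiply: (-3)^33 ≡ 58^32 × 58^1 ≡ 9 × 58 (mod 61): 9 × 58 = 522 ≡ 34. So (-3)^33 ≡ 34 (mod 61).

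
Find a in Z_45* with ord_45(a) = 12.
2 has order 12 mod 45 since 2^{12} ≡ 1 (mod 45) and no smaller power works.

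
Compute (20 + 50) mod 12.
10

(20 + 50) = 70
70 mod 12 = 10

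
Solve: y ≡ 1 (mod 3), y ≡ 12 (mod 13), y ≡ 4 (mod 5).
M = 3 × 13 × 5 = 195. M₁ = 65, y₁ ≡ 2 (mod 3). M₂ = 15, y₂ ≡ 7 (mod 13). M₃ = 39, y₃ ≡ 4 (mod 5). y = 1×65×2 + 12×15×7 + 4×39×4 ≡ 64 (mod 195)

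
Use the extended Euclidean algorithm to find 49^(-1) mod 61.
Extended GCD: 49(5) + 61(-4) = 1. So 49^(-1) ≡ 5 ≡ 5 (mod 61). Verify: 49 × 5 = 245 ≡ 1 (mod 61)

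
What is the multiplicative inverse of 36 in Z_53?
28

Using Extended Euclidean Algorithm:
gcd(36, 53) = 1
Bezout coefficients: 36 × -25 + 53 × 17 = 1
So 36 × -25 ≡ 1 (mod 53)
The inverse is -25 mod 53 = 28
Verification: 36 × 28 = 1008 = 19 × 53 + 1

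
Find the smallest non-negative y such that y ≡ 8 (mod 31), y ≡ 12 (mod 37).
752

Using the Chinese Remainder Theorem:
M = product of moduli = 1147
For equation 1: M_1 = 37, 37 ≡ 6 (mod 31), inverse of 37 mod 31 is 26 (check: 6 × 26 = 156 ≡ 1 (mod 31))
For equation 2: M_2 = 31, 31 ≡ 31 (mod 37), inverse of 31 mod 37 is 6 (check: 31 × 6 = 186 ≡ 1 (mod 37))
Combine: y ≡ Σ r_i×M_i×(M_i⁻¹ mod m_i) = 8×37×26 + 12×31×6 = 7696 + 2232 = 9928
9928 mod 1147 = 752
y ≡ 752 (mod 1147)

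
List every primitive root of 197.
Primitive roots mod 197: {2, 3, 5, 8, 11, 12, 13, 17, 18, 21, 27, 30, 31, 32, 35, 38, 44, 45, 46, 48, 50, 52, 56, 57, 58, 66, 67, 71, 72, 73, 74, 75, 78, 79, 80, 82, 86, 89, 91, 94, 95, 98, 99, 102, 103, 106, 108, 111, 115, 117, 118, 119, 122, 123, 124, 125, 126, 130, 131, 139, 140, 141, 145, 147, 149, 151, 152, 153, 159, 162, 165, 166, 167, 170, 176, 179, 180, 184, 185, 186, 189, 192, 194, 195}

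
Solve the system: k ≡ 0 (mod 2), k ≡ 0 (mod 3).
M = 2 × 3 = 6. M₁ = 3, y₁ ≡ 1 (mod 2). M₂ = 2, y₂ ≡ 2 (mod 3). k = 0×3×1 + 0×2×2 ≡ 0 (mod 6)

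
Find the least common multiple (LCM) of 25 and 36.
900

First find GCD(25, 36) using the Euclidean algorithm:
25 = 0 × 36 + 25
36 = 1 × 25 + 11
25 = 2 × 11 + 3
11 = 3 × 3 + 2
3 = 1 × 2 + 1
2 = 2 × 1 + 0
GCD(25, 36) = 1

LCM formula: LCM(a, b) = (a × b) / GCD(a, b)
LCM(25, 36) = (25 × 36) / 1
LCM(25, 36) = 900 / 1
LCM(25, 36) = 900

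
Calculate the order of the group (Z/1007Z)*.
936

Prime factorization: 1007 = 19 × 53
Using the formula φ(n) = n × Π(1 - 1/p) for each prime factor p:
φ(1007) = 1007 × (1 - 1/19) × (1 - 1/53)
φ(1007) = 936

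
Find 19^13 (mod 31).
Using repeated squaring. 13 = 8 + 4 + 1 (binary 1101). Repeated squaring mod 31: 19^1 ≡ 19; 19^2 ≡ 19² = 361 ≡ 20; 19^4 ≡ 20² = 400 ≡ 28; 19^8 ≡ 28² = 784 ≡ 9. Multiply: 19^13 = 19^8 × 19^4 × 19^1 ≡ 9 × 28 × 19 (mod 31): 9 × 28 = 252 ≡ 4; 4 × 19 = 76 ≡ 14. So 19^13 ≡ 14 (mod 31).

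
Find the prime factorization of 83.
83

Divide by primes starting from smallest:
83 ÷ 83 = 1

83 = 83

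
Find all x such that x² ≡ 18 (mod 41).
The square roots of 18 mod 41 are 10 and 31. Verify: 10² = 100 ≡ 18 (mod 41)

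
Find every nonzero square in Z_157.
QRs mod 157: {1, 3, 4, 9, 10, 11, 12, 13, 14, 16, 17, 19, 25, 27, 30, 31, 33, 35, 36, 37, 39, 40, 42, 44, 46, 47, 48, 49, 51, 52, 56, 57, 58, 64, 67, 68, 71, 75, 76, 81, 82, 86, 89, 90, 93, 99, 100, 101, 105, 106, 108, 109, 110, 111, 113, 115, 117, 118, 120, 121, 122, 124, 126, 127, 130, 132, 138, 140, 141, 143, 144, 145, 146, 147, 148, 153, 154, 156}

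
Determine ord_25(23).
Powers of 23 mod 25: 23^1≡23, 23^2≡4, 23^3≡17, 23^4≡16, 23^5≡18, 23^6≡14, 23^7≡22, 23^8≡6, 23^9≡13, 23^10≡24, 23^11≡2, 23^12≡21, 23^13≡8, 23^14≡9, 23^15≡7, 23^16≡11, 23^17≡3, 23^18≡19, 23^19≡12, 23^20≡1. Order = 20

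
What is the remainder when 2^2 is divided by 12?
2 = 2 (binary 10). Repeated squaring mod 12: 2^1 ≡ 2; 2^2 ≡ 2² = 4 ≡ 4. So 2^2 ≡ 4 (mod 12).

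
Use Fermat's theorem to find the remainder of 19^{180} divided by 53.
16

By Fermat's Little Theorem, a^(p-1) ≡ 1 (mod p) for prime p and gcd(a, p) = 1
Here p = 53, so 19^52 ≡ 1 (mod 53)
We can reduce the exponent: 180 mod 52 = 24
So 19^180 ≡ 19^24 (mod 53)
Computing: 19^24 mod 53 = 16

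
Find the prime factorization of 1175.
5^2 × 47

Divide by primes starting from smallest:
1175 ÷ 5 = 235
235 ÷ 5 = 47
47 ÷ 47 = 1

1175 = 5^2 × 47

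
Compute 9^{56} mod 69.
9

Using successive squaring:
Binary expansion of 56: 111000
Powers of 9 mod 69 (each is the square of the previous):
  9^1 ≡ 9 (mod 69)
  9^2 ≡ 9² = 81 ≡ 12 (mod 69)
  9^4 ≡ 12² = 144 ≡ 6 (mod 69)
  9^8 ≡ 6² = 36 ≡ 36 (mod 69)
  9^16 ≡ 36² = 1296 ≡ 54 (mod 69)
  9^32 ≡ 54² = 2916 ≡ 18 (mod 69)
56 = 32 + 16 + 8, so 9^56 = 9^32 × 9^16 × 9^8 ≡ 18 × 54 × 36 (mod 69)
Multiplying step by step:
  18 × 54 = 972 ≡ 6 (mod 69)
  6 × 36 = 216 ≡ 9 (mod 69)
Result: 9^56 ≡ 9 (mod 69)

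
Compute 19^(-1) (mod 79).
25

Using Extended Euclidean Algorithm:
gcd(19, 79) = 1
Bezout coefficients: 19 × 25 + 79 × -6 = 1
So 19 × 25 ≡ 1 (mod 79)
The inverse is 25 mod 79 = 25
Verification: 19 × 25 = 475 = 6 × 79 + 1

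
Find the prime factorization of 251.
251

Divide by primes starting from smallest:
251 ÷ 251 = 1

251 = 251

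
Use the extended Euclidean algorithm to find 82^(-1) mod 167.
Extended GCD: 82(55) + 167(-27) = 1. So 82^(-1) ≡ 55 ≡ 55 (mod 167). Verify: 82 × 55 = 4510 ≡ 1 (mod 167)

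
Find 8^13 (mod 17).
Using repeated squaring. 13 = 8 + 4 + 1 (binary 1101). Repeated squaring mod 17: 8^1 ≡ 8; 8^2 ≡ 8² = 64 ≡ 13; 8^4 ≡ 13² = 169 ≡ 16; 8^8 ≡ 16² = 256 ≡ 1. Multiply: 8^13 = 8^8 × 8^4 × 8^1 ≡ 1 × 16 × 8 (mod 17): 1 × 16 = 16 ≡ 16; 16 × 8 = 128 ≡ 9. So 8^13 ≡ 9 (mod 17).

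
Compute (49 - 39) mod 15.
10

(49 - 39) = 10
10 mod 15 = 10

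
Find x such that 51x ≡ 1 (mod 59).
51^(-1) ≡ 22 (mod 59). Verification: 51 × 22 = 1122 ≡ 1 (mod 59)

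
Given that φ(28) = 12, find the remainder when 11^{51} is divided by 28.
By Euler: 11^{12} ≡ 1 (mod 28) since gcd(11, 28) = 1. 51 = 4×12 + 3. So 11^{51} ≡ 11^{3} ≡ 15 (mod 28)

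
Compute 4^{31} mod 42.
4

Using successive squaring:
Binary expansion of 31: 11111
Powers of 4 mod 42 (each is the square of the previous):
  4^1 ≡ 4 (mod 42)
  4^2 ≡ 4² = 16 ≡ 16 (mod 42)
  4^4 ≡ 16² = 256 ≡ 4 (mod 42)
  4^8 ≡ 4² = 16 ≡ 16 (mod 42)
  4^16 ≡ 16² = 256 ≡ 4 (mod 42)
31 = 16 + 8 + 4 + 2 + 1, so 4^31 = 4^16 × 4^8 × 4^4 × 4^2 × 4^1 ≡ 4 × 16 × 4 × 16 × 4 (mod 42)
Multiplying step by step:
  4 × 16 = 64 ≡ 22 (mod 42)
  22 × 4 = 88 ≡ 4 (mod 42)
  4 × 16 = 64 ≡ 22 (mod 42)
  22 × 4 = 88 ≡ 4 (mod 42)
Result: 4^31 ≡ 4 (mod 42)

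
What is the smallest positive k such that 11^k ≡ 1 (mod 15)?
Powers of 11 mod 15: 11^1≡11, 11^2≡1. Order = 2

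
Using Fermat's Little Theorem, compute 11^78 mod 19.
By Fermat: 11^{18} ≡ 1 (mod 19). 78 = 4×18 + 6. So 11^{78} ≡ 11^{6} ≡ 1 (mod 19)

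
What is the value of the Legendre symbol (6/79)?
(6/79) = 6^{39} mod 79 = -1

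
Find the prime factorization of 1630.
2 × 5 × 163

Divide by primes starting from smallest:
1630 ÷ 2 = 815
815 ÷ 5 = 163
163 ÷ 163 = 1

1630 = 2 × 5 × 163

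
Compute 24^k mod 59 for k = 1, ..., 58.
g^1, g^2, ..., g^{58} mod 59: {24, 45, 18, 19, 43, 29, 47, 7, 50, 20, 8, 15, 6, 26, 34, 49, 55, 22, 56, 46, 42, 5, 2, 48, 31, 36, 38, 27, 58, 35, 14, 41, 40, 16, 30, 12, 52, 9, 39, 51, 44, 53, 33, 25, 10, 4, 37, 3, 13, 17, 54, 57, 11, 28, 23, 21, 32, 1}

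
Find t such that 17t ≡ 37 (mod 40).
21

Since gcd(17, 40) = 1 divides 37, a solution exists.
Multiply both sides by the inverse of 17 mod 40:
  17^(-1) mod 40 = 33
  x ≡ 33 × 37 ≡ 1221 ≡ 21 (mod 40)
Verification: 17 × 21 = 357 = 8 × 40 + 37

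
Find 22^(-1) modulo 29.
4

Using Extended Euclidean Algorithm:
gcd(22, 29) = 1
Bezout coefficients: 22 × 4 + 29 × -3 = 1
So 22 × 4 ≡ 1 (mod 29)
The inverse is 4 mod 29 = 4
Verification: 22 × 4 = 88 = 3 × 29 + 1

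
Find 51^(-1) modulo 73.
63

Using Extended Euclidean Algorithm:
gcd(51, 73) = 1
Bezout coefficients: 51 × -10 + 73 × 7 = 1
So 51 × -10 ≡ 1 (mod 73)
The inverse is -10 mod 73 = 63
Verification: 51 × 63 = 3213 = 44 × 73 + 1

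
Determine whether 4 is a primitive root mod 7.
p - 1 = 6 has prime divisors 2, 3. Check 4^(6/q) mod 7 for each: 4^(6/2) = 4^3 ≡ 1, 4^(6/3) = 4^2 ≡ 2 (mod 7). Since 4^3 ≡ 1 (mod 7), the order of 4 divides 3 (in fact the order is 3) ≠ 6, so it is not a primitive root.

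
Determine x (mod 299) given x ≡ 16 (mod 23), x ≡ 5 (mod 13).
200

Using the Chinese Remainder Theorem:
M = product of moduli = 299
For equation 1: M_1 = 13, 13 ≡ 13 (mod 23), inverse of 13 mod 23 is 16 (check: 13 × 16 = 208 ≡ 1 (mod 23))
For equation 2: M_2 = 23, 23 ≡ 10 (mod 13), inverse of 23 mod 13 is 4 (check: 10 × 4 = 40 ≡ 1 (mod 13))
Combine: x ≡ Σ r_i×M_i×(M_i⁻¹ mod m_i) = 16×13×16 + 5×23×4 = 3328 + 460 = 3788
3788 mod 299 = 200
x ≡ 200 (mod 299)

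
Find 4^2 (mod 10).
2 = 2 (binary 10). Repeated squaring mod 10: 4^1 ≡ 4; 4^2 ≡ 4² = 16 ≡ 6. So 4^2 ≡ 6 (mod 10).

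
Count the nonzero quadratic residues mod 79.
For prime 79, there are (p-1)/2 = (79-1)/2 = 39 quadratic residues (excluding 0).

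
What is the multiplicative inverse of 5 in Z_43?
5^(-1) ≡ 26 (mod 43). Verification: 5 × 26 = 130 ≡ 1 (mod 43)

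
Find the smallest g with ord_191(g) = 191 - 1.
p - 1 = 190 has prime divisors 2, 5, 19. h is a primitive root mod 191 iff h^(190/q) ≢ 1 (mod 191) for each such q.
h = 2: 2^95 ≡ 1, 2^38 ≡ 49, 2^10 ≡ 69 (mod 191); 2^95 ≡ 1, so not a primitive root.
h = 3: 3^95 ≡ 1, 3^38 ≡ 39, 3^10 ≡ 30 (mod 191); 3^95 ≡ 1, so not a primitive root.
h = 4: 4^95 ≡ 1, 4^38 ≡ 109, 4^10 ≡ 177 (mod 191); 4^95 ≡ 1, so not a primitive root.
h = 5: 5^95 ≡ 1, 5^38 ≡ 1, 5^10 ≡ 177 (mod 191); 5^95 ≡ 1, so not a primitive root.
h = 6: 6^95 ≡ 1, 6^38 ≡ 1, 6^10 ≡ 160 (mod 191); 6^95 ≡ 1, so not a primitive root.
h = 7: 7^95 ≡ 190, 7^38 ≡ 39, 7^10 ≡ 1 (mod 191); 7^10 ≡ 1, so not a primitive root.
h = 8: 8^95 ≡ 1, 8^38 ≡ 184, 8^10 ≡ 180 (mod 191); 8^95 ≡ 1, so not a primitive root.
h = 9: 9^95 ≡ 1, 9^38 ≡ 184, 9^10 ≡ 136 (mod 191); 9^95 ≡ 1, so not a primitive root.
h = 10: 10^95 ≡ 1, 10^38 ≡ 49, 10^10 ≡ 180 (mod 191); 10^95 ≡ 1, so not a primitive root.
h = 11: 11^95 ≡ 190, 11^38 ≡ 1, 11^10 ≡ 107 (mod 191); 11^38 ≡ 1, so not a primitive root.
h = 12: 12^95 ≡ 1, 12^38 ≡ 49, 12^10 ≡ 153 (mod 191); 12^95 ≡ 1, so not a primitive root.
h = 13: 13^95 ≡ 1, 13^38 ≡ 184, 13^10 ≡ 121 (mod 191); 13^95 ≡ 1, so not a primitive root.
h = 14: 14^95 ≡ 190, 14^38 ≡ 1, 14^10 ≡ 69 (mod 191); 14^38 ≡ 1, so not a primitive root.
h = 15: 15^95 ≡ 1, 15^38 ≡ 39, 15^10 ≡ 153 (mod 191); 15^95 ≡ 1, so not a primitive root.
h = 16: 16^95 ≡ 1, 16^38 ≡ 39, 16^10 ≡ 5 (mod 191); 16^95 ≡ 1, so not a primitive root.
h = 17: 17^95 ≡ 1, 17^38 ≡ 109, 17^10 ≡ 32 (mod 191); 17^95 ≡ 1, so not a primitive root.
h = 18: 18^95 ≡ 1, 18^38 ≡ 39, 18^10 ≡ 25 (mod 191); 18^95 ≡ 1, so not a primitive root.
h = 19: 19^95 ≡ 190, 19^38 ≡ 39, 19^10 ≡ 52 (mod 191); none is 1, so 19 has order 190 and is a primitive root.
The smallest primitive root mod 191 is g = 19.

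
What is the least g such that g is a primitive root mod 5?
p - 1 = 4 has prime divisors 2. h is a primitive root mod 5 iff h^(4/q) ≢ 1 (mod 5) for each such q.
h = 2: 2^2 ≡ 4 (mod 5); none is 1, so 2 has order 4 and is a primitive root.
The smallest primitive root mod 5 is g = 2.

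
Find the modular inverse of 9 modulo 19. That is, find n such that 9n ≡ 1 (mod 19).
17

Using Extended Euclidean Algorithm:
gcd(9, 19) = 1
Bezout coefficients: 9 × -2 + 19 × 1 = 1
So 9 × -2 ≡ 1 (mod 19)
The inverse is -2 mod 19 = 17
Verification: 9 × 17 = 153 = 8 × 19 + 1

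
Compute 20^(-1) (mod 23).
20^(-1) ≡ 15 (mod 23). Verification: 20 × 15 = 300 ≡ 1 (mod 23)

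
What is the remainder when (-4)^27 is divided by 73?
Using repeated squaring. (-4) ≡ 69 (mod 73). 27 = 16 + 8 + 2 + 1 (binary 11011). Repeated squaring mod 73: 69^1 ≡ 69; 69^2 ≡ 69² = 4761 ≡ 16; 69^4 ≡ 16² = 256 ≡ 37; 69^8 ≡ 37² = 1369 ≡ 55; 69^16 ≡ 55² = 3025 ≡ 32. Multiply: (-4)^27 ≡ 69^16 × 69^8 × 69^2 × 69^1 ≡ 32 × 55 × 16 × 69 (mod 73): 32 × 55 = 1760 ≡ 8; 8 × 16 = 128 ≡ 55; 55 × 69 = 3795 ≡ 72. So (-4)^27 ≡ 72 (mod 73).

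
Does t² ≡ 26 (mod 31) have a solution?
By Euler's criterion: 26^{15} ≡ 30 (mod 31). Since this equals -1 (≡ 30), 26 is not a QR.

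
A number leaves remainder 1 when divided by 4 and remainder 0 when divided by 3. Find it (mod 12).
M = 4 × 3 = 12. M₁ = 3, y₁ ≡ 3 (mod 4). M₂ = 4, y₂ ≡ 1 (mod 3). t = 1×3×3 + 0×4×1 ≡ 9 (mod 12)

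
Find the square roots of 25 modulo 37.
The square roots of 25 mod 37 are 5 and 32. Verify: 5² = 25 ≡ 25 (mod 37)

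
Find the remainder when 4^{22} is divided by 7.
By Fermat: 4^{6} ≡ 1 (mod 7). 22 = 3×6 + 4. So 4^{22} ≡ 4^{4} ≡ 4 (mod 7)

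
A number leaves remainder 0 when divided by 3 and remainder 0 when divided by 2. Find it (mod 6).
M = 3 × 2 = 6. M₁ = 2, y₁ ≡ 2 (mod 3). M₂ = 3, y₂ ≡ 1 (mod 2). k = 0×2×2 + 0×3×1 ≡ 0 (mod 6)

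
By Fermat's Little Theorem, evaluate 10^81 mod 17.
By Fermat: 10^{16} ≡ 1 (mod 17). 81 = 5×16 + 1. So 10^{81} ≡ 10^{1} ≡ 10 (mod 17)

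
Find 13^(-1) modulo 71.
11

Using Extended Euclidean Algorithm:
gcd(13, 71) = 1
Bezout coefficients: 13 × 11 + 71 × -2 = 1
So 13 × 11 ≡ 1 (mod 71)
The inverse is 11 mod 71 = 11
Verification: 13 × 11 = 143 = 2 × 71 + 1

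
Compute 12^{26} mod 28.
4

Using successive squaring:
Binary expansion of 26: 11010
Powers of 12 mod 28 (each is the square of the previous):
  12^1 ≡ 12 (mod 28)
  12^2 ≡ 12² = 144 ≡ 4 (mod 28)
  12^4 ≡ 4² = 16 ≡ 16 (mod 28)
  12^8 ≡ 16² = 256 ≡ 4 (mod 28)
  12^16 ≡ 4² = 16 ≡ 16 (mod 28)
26 = 16 + 8 + 2, so 12^26 = 12^16 × 12^8 × 12^2 ≡ 16 × 4 × 4 (mod 28)
Multiplying step by step:
  16 × 4 = 64 ≡ 8 (mod 28)
  8 × 4 = 32 ≡ 4 (mod 28)
Result: 12^26 ≡ 4 (mod 28)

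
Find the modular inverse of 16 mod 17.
16^(-1) ≡ 16 (mod 17). Verification: 16 × 16 = 256 ≡ 1 (mod 17)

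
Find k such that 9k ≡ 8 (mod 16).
8

Since gcd(9, 16) = 1 divides 8, a solution exists.
Multiply both sides by the inverse of 9 mod 16:
  9^(-1) mod 16 = 9
  x ≡ 9 × 8 ≡ 72 ≡ 8 (mod 16)
Verification: 9 × 8 = 72 = 4 × 16 + 8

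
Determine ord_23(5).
Powers of 5 mod 23: 5^1≡5, 5^2≡2, 5^3≡10, 5^4≡4, 5^5≡20, 5^6≡8, 5^7≡17, 5^8≡16, 5^9≡11, 5^10≡9, 5^11≡22, 5^12≡18, 5^13≡21, 5^14≡13, 5^15≡19, 5^16≡3, 5^17≡15, 5^18≡6, 5^19≡7, 5^20≡12, 5^21≡14, 5^22≡1. Order = 22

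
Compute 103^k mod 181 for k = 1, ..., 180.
g^1, g^2, ..., g^{180} mod 181: {103, 111, 30, 13, 72, 176, 28, 169, 31, 116, 2, 25, 41, 60, 26, 144, 171, 56, 157, 62, 51, 4, 50, 82, 120, 52, 107, 161, 112, 133, 124, 102, 8, 100, 164, 59, 104, 33, 141, 43, 85, 67, 23, 16, 19, 147, 118, 27, 66, 101, 86, 170, 134, 46, 32, 38, 113, 55, 54, 132, 21, 172, 159, 87, 92, 64, 76, 45, 110, 108, 83, 42, 163, 137, 174, 3, 128, 152, 90, 39, 35, 166, 84, 145, 93, 167, 6, 75, 123, 180, 78, 70, 151, 168, 109, 5, 153, 12, 150, 65, 179, 156, 140, 121, 155, 37, 10, 125, 24, 119, 130, 177, 131, 99, 61, 129, 74, 20, 69, 48, 57, 79, 173, 81, 17, 122, 77, 148, 40, 138, 96, 114, 158, 165, 162, 34, 63, 154, 115, 80, 95, 11, 47, 135, 149, 143, 68, 126, 127, 49, 160, 9, 22, 94, 89, 117, 105, 136, 71, 73, 98, 139, 18, 44, 7, 178, 53, 29, 91, 142, 146, 15, 97, 36, 88, 14, 175, 106, 58, 1}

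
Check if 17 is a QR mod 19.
By Euler's criterion: 17^{9} ≡ 1 (mod 19). Since this equals 1, 17 is a QR.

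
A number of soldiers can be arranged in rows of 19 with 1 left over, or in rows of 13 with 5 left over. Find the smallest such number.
M = 19 × 13 = 247. M₁ = 13, y₁ ≡ 3 (mod 19). M₂ = 19, y₂ ≡ 11 (mod 13). z = 1×13×3 + 5×19×11 ≡ 96 (mod 247). The smallest positive such number is 96.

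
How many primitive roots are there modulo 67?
20

The number of primitive roots modulo p is φ(p-1) = φ(66)
φ(66) = 20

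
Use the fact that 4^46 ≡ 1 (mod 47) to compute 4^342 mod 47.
By Fermat: 4^{46} ≡ 1 (mod 47). 342 = 7×46 + 20. So 4^{342} ≡ 4^{20} ≡ 36 (mod 47)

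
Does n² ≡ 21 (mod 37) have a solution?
By Euler's criterion: 21^{18} ≡ 1 (mod 37). Since this equals 1, 21 is a QR.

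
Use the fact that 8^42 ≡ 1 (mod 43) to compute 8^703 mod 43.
By Fermat: 8^{42} ≡ 1 (mod 43). 703 ≡ 31 (mod 42). So 8^{703} ≡ 8^{31} ≡ 39 (mod 43)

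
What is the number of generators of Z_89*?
Number of primitive roots mod 89 = φ(88) = 40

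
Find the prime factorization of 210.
2 × 3 × 5 × 7

Divide by primes starting from smallest:
210 ÷ 2 = 105
105 ÷ 3 = 35
35 ÷ 5 = 7
7 ÷ 7 = 1

210 = 2 × 3 × 5 × 7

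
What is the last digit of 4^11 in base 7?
Using Fermat: 4^{6} ≡ 1 (mod 7). 11 ≡ 5 (mod 6). So 4^{11} ≡ 4^{5} ≡ 2 (mod 7)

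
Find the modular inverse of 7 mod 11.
7^(-1) ≡ 8 (mod 11). Verification: 7 × 8 = 56 ≡ 1 (mod 11)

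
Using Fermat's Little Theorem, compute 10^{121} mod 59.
54

By Fermat's Little Theorem, a^(p-1) ≡ 1 (mod p) for prime p and gcd(a, p) = 1
Here p = 59, so 10^58 ≡ 1 (mod 59)
We can reduce the exponent: 121 mod 58 = 5
So 10^121 ≡ 10^5 (mod 59)
Computing: 10^5 mod 59 = 54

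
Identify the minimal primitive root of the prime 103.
p - 1 = 102 has prime divisors 2, 3, 17. h is a primitive root mod 103 iff h^(102/q) ≢ 1 (mod 103) for each such q.
h = 2: 2^51 ≡ 1, 2^34 ≡ 46, 2^6 ≡ 64 (mod 103); 2^51 ≡ 1, so not a primitive root.
h = 3: 3^51 ≡ 102, 3^34 ≡ 1, 3^6 ≡ 8 (mod 103); 3^34 ≡ 1, so not a primitive root.
h = 4: 4^51 ≡ 1, 4^34 ≡ 56, 4^6 ≡ 79 (mod 103); 4^51 ≡ 1, so not a primitive root.
h = 5: 5^51 ≡ 102, 5^34 ≡ 56, 5^6 ≡ 72 (mod 103); none is 1, so 5 has order 102 and is a primitive root.
The smallest primitive root mod 103 is g = 5.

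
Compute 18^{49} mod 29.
12

Using successive squaring:
Binary expansion of 49: 110001
Powers of 18 mod 29 (each is the square of the previous):
  18^1 ≡ 18 (mod 29)
  18^2 ≡ 18² = 324 ≡ 5 (mod 29)
  18^4 ≡ 5² = 25 ≡ 25 (mod 29)
  18^8 ≡ 25² = 625 ≡ 16 (mod 29)
  18^16 ≡ 16² = 256 ≡ 24 (mod 29)
  18^32 ≡ 24² = 576 ≡ 25 (mod 29)
49 = 32 + 16 + 1, so 18^49 = 18^32 × 18^16 × 18^1 ≡ 25 × 24 × 18 (mod 29)
Multiplying step by step:
  25 × 24 = 600 ≡ 20 (mod 29)
  20 × 18 = 360 ≡ 12 (mod 29)
Result: 18^49 ≡ 12 (mod 29)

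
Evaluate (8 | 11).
(8/11) = 8^{5} mod 11 = -1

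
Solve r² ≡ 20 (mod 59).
The square roots of 20 mod 59 are 16 and 43. Verify: 16² = 256 ≡ 20 (mod 59)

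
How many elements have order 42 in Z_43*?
Number of primitive roots mod 43 = φ(42) = 12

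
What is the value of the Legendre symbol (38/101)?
(38/101) = 38^{50} mod 101 = -1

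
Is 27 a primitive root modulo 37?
No

To verify, check if 27^(36/q) ≢ 1 (mod 37) for each prime divisor q of 36
Divisors of 36 = 36: [1, 2, 3, 4, 6, 9, 12, 18, 36]
  27^(36/2) = 27^18 ≡ 1 (mod 37)
  27^(36/3) = 27^12 ≡ 1 (mod 37)
Conclusion: 27 is not a primitive root modulo 37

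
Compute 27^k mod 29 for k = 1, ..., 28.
g^1, g^2, ..., g^{28} mod 29: {27, 4, 21, 16, 26, 6, 17, 24, 10, 9, 11, 7, 15, 28, 2, 25, 8, 13, 3, 23, 12, 5, 19, 20, 18, 22, 14, 1}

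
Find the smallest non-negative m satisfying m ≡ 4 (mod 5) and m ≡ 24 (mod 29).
M = 5 × 29 = 145. M₁ = 29, y₁ ≡ 4 (mod 5). M₂ = 5, y₂ ≡ 6 (mod 29). m = 4×29×4 + 24×5×6 ≡ 24 (mod 145)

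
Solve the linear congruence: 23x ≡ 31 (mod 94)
79

Since gcd(23, 94) = 1 divides 31, a solution exists.
Multiply both sides by the inverse of 23 mod 94:
  23^(-1) mod 94 = 45
  x ≡ 45 × 31 ≡ 1395 ≡ 79 (mod 94)
Verification: 23 × 79 = 1817 = 19 × 94 + 31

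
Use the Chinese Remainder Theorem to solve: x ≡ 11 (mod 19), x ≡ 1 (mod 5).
11

Using the Chinese Remainder Theorem:
M = product of moduli = 95
For equation 1: M_1 = 5, 5 ≡ 5 (mod 19), inverse of 5 mod 19 is 4 (check: 5 × 4 = 20 ≡ 1 (mod 19))
For equation 2: M_2 = 19, 19 ≡ 4 (mod 5), inverse of 19 mod 5 is 4 (check: 4 × 4 = 16 ≡ 1 (mod 5))
Combine: x ≡ Σ r_i×M_i×(M_i⁻¹ mod m_i) = 11×5×4 + 1×19×4 = 220 + 76 = 296
296 mod 95 = 11
x ≡ 11 (mod 95)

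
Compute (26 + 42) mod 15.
8

(26 + 42) = 68
68 mod 15 = 8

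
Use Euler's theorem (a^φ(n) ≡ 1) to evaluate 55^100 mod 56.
By Euler: 55^{24} ≡ 1 (mod 56) since gcd(55, 56) = 1. 100 = 4×24 + 4. So 55^{100} ≡ 55^{4} ≡ 1 (mod 56)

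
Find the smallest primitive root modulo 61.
p - 1 = 60 has prime divisors 2, 3, 5. h is a primitive root mod 61 iff h^(60/q) ≢ 1 (mod 61) for each such q.
h = 2: 2^30 ≡ 60, 2^20 ≡ 47, 2^12 ≡ 9 (mod 61); none is 1, so 2 has order 60 and is a primitive root.
The smallest primitive root mod 61 is g = 2.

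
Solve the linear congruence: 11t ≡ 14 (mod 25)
24

Since gcd(11, 25) = 1 divides 14, a solution exists.
Multiply both sides by the inverse of 11 mod 25:
  11^(-1) mod 25 = 16
  x ≡ 16 × 14 ≡ 224 ≡ 24 (mod 25)
Verification: 11 × 24 = 264 = 10 × 25 + 14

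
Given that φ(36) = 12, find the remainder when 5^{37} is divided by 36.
By Euler: 5^{12} ≡ 1 (mod 36) since gcd(5, 36) = 1. 37 = 3×12 + 1. So 5^{37} ≡ 5^{1} ≡ 5 (mod 36)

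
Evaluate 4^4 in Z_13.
4 = 4 (binary 100). Repeated squaring mod 13: 4^1 ≡ 4; 4^2 ≡ 4² = 16 ≡ 3; 4^4 ≡ 3² = 9 ≡ 9. So 4^4 ≡ 9 (mod 13).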